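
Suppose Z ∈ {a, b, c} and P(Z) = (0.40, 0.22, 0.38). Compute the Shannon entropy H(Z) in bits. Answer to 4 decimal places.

H(Z) = −Σ p·log₂ p.
  −(0.40)·log₂(0.40) = 0.52877
  −(0.22)·log₂(0.22) = 0.48057
  −(0.38)·log₂(0.38) = 0.53045
Sum: 0.52877 + 0.48057 + 0.53045 = 1.5398 bits.

1.5398 bits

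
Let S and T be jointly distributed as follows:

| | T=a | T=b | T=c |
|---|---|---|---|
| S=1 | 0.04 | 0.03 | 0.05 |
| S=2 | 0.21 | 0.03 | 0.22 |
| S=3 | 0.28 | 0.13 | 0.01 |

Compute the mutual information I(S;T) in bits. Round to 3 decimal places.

0.241 bits

Marginals: p(S) = (0.1200, 0.4600, 0.4200), p(T) = (0.5300, 0.1900, 0.2800).
I(S;T) = Σ p(x,y)·log₂[p(x,y)/(p(x)p(y))].
  (1,a): 0.04·log₂(0.6289) = -0.0268
  (1,b): 0.03·log₂(1.3158) = 0.0119
  (1,c): 0.05·log₂(1.4881) = 0.0287
  (2,a): 0.21·log₂(0.8614) = -0.0452
  (2,b): 0.03·log₂(0.3432) = -0.0463
  (2,c): 0.22·log₂(1.7081) = 0.1699
  (3,a): 0.28·log₂(1.2579) = 0.0927
  (3,b): 0.13·log₂(1.6291) = 0.0915
  (3,c): 0.01·log₂(0.0850) = -0.0356
Sum = 0.241 bits.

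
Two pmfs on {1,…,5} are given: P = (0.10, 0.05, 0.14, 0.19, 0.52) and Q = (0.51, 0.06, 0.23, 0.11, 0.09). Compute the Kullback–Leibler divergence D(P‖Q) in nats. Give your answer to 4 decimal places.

0.7744 nats

D(P‖Q) = Σ p·ln(p/q).
  0.10·ln(0.10/0.51) = -0.16292
  0.05·ln(0.05/0.06) = -0.00912
  0.14·ln(0.14/0.23) = -0.06950
  0.19·ln(0.19/0.11) = 0.10384
  0.52·ln(0.52/0.09) = 0.91209
D(P‖Q) = 0.7744 nats.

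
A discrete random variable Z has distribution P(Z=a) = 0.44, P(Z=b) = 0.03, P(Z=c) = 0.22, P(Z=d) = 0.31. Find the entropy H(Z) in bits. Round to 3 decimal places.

H(Z) = −Σ p·log₂ p.
  −(0.44)·log₂(0.44) = 0.5211
  −(0.03)·log₂(0.03) = 0.1518
  −(0.22)·log₂(0.22) = 0.4806
  −(0.31)·log₂(0.31) = 0.5238
Sum: 0.5211 + 0.1518 + 0.4806 + 0.5238 = 1.677 bits.

1.677 bits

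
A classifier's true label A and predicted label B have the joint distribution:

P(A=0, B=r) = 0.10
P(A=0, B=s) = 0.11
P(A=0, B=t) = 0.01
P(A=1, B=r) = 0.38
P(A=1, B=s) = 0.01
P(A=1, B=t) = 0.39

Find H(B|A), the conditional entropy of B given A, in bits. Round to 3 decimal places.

Marginals: p(A) = (0.2200, 0.7800), p(B) = (0.4800, 0.1200, 0.4000).
H(B|A) = Σ p(A) · H(B|A=·).
  A=0: p=0.2200, H(B|A=0) = 1.2197
  A=1: p=0.7800, H(B|A=1) = 1.0860
Weighted sum = 1.115 bits.

1.115 bits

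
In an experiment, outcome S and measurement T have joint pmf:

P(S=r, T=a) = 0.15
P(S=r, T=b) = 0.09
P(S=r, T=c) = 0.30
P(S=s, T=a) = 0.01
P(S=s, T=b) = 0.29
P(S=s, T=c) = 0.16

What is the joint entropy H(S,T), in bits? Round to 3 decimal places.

H(S,T) = −Σ p(x,y)·log₂ p(x,y) over all 6 cells.
  cell (r,a): −0.15·log₂0.15 = 0.4105
  cell (r,b): −0.09·log₂0.09 = 0.3127
  cell (r,c): −0.30·log₂0.30 = 0.5211
  cell (s,a): −0.01·log₂0.01 = 0.0664
  cell (s,b): −0.29·log₂0.29 = 0.5179
  cell (s,c): −0.16·log₂0.16 = 0.4230
Sum = 2.252 bits.

2.252 bits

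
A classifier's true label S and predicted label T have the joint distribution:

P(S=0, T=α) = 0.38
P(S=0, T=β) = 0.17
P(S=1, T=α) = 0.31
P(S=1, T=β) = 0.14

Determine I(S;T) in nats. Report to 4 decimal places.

0.0000 nats

Marginals: p(S) = (0.5500, 0.4500), p(T) = (0.6900, 0.3100).
I(S;T) = Σ p(x,y)·ln[p(x,y)/(p(x)p(y))].
  (0,α): 0.38·ln(1.0013) = 0.00050
  (0,β): 0.17·ln(0.9971) = -0.00050
  (1,α): 0.31·ln(0.9984) = -0.00050
  (1,β): 0.14·ln(1.0036) = 0.00050
Sum = 0.0000 nats.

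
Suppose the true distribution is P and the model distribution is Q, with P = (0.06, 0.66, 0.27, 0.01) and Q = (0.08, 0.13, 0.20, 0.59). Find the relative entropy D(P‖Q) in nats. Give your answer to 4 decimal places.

1.0953 nats

D(P‖Q) = Σ p·ln(p/q).
  0.06·ln(0.06/0.08) = -0.01726
  0.66·ln(0.66/0.13) = 1.07231
  0.27·ln(0.27/0.20) = 0.08103
  0.01·ln(0.01/0.59) = -0.04078
D(P‖Q) = 1.0953 nats.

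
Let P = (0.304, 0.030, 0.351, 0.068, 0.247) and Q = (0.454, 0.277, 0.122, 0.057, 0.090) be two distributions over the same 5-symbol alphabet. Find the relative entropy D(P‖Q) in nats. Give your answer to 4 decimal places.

D(P‖Q) = Σ p·ln(p/q).
  0.304·ln(0.304/0.454) = -0.12193
  0.030·ln(0.030/0.277) = -0.06668
  0.351·ln(0.351/0.122) = 0.37092
  0.068·ln(0.068/0.057) = 0.01200
  0.247·ln(0.247/0.090) = 0.24937
D(P‖Q) = 0.4437 nats.

0.4437 nats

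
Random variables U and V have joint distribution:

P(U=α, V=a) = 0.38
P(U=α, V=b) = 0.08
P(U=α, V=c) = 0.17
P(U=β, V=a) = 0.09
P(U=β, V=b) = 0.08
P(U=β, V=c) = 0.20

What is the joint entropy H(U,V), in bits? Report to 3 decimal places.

H(U,V) = −Σ p(x,y)·log₂ p(x,y) over all 6 cells.
  cell (α,a): −0.38·log₂0.38 = 0.5305
  cell (α,b): −0.08·log₂0.08 = 0.2915
  cell (α,c): −0.17·log₂0.17 = 0.4346
  cell (β,a): −0.09·log₂0.09 = 0.3127
  cell (β,b): −0.08·log₂0.08 = 0.2915
  cell (β,c): −0.20·log₂0.20 = 0.4644
Sum = 2.325 bits.

2.325 bits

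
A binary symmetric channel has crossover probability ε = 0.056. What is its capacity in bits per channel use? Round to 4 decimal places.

0.6886 bits

Binary symmetric channel: C = 1 − h₂(ε) where h₂ is the binary entropy function.
h₂(0.056) = −0.056·log₂0.056 − 0.944·log₂0.944 = 0.3114.
C = 1 − 0.3114 = 0.6886 bits per channel use.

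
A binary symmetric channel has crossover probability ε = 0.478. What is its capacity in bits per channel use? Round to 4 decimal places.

0.0014 bits

Binary symmetric channel: C = 1 − h₂(ε) where h₂ is the binary entropy function.
h₂(0.478) = −0.478·log₂0.478 − 0.522·log₂0.522 = 0.9986.
C = 1 − 0.9986 = 0.0014 bits per channel use.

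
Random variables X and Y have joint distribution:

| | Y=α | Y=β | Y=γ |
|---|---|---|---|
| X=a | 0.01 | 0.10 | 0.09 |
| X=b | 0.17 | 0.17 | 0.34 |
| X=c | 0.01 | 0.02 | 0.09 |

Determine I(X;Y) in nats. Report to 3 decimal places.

0.050 nats

Marginals: p(X) = (0.2000, 0.6800, 0.1200), p(Y) = (0.1900, 0.2900, 0.5200).
I(X;Y) = Σ p(x,y)·ln[p(x,y)/(p(x)p(y))].
  (a,α): 0.01·ln(0.2632) = -0.0134
  (a,β): 0.10·ln(1.7241) = 0.0545
  (a,γ): 0.09·ln(0.8654) = -0.0130
  (b,α): 0.17·ln(1.3158) = 0.0467
  (b,β): 0.17·ln(0.8621) = -0.0252
  (b,γ): 0.34·ln(0.9615) = -0.0133
  (c,α): 0.01·ln(0.4386) = -0.0082
  (c,β): 0.02·ln(0.5747) = -0.0111
  (c,γ): 0.09·ln(1.4423) = 0.0330
Sum = 0.050 nats.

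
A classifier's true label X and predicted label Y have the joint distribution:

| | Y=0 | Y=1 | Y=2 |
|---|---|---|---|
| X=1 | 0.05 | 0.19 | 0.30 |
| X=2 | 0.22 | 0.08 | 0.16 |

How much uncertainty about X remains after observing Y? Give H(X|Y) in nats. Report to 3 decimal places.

Chain rule: H(X|Y) = H(X,Y) − H(Y).
Marginals: p(X) = (0.5400, 0.4600), p(Y) = (0.2700, 0.2700, 0.4600).
H(X,Y) = 1.6549 nats; H(Y) = 1.0642 nats.
H(X|Y) = 1.6549 − 1.0642 = 0.591 nats.

0.591 nats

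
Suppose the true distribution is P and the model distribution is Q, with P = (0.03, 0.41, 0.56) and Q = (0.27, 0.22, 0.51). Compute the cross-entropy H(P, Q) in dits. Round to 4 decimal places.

0.4504 dits

H(P,Q) = −Σ p·log₁₀ q.
  −0.03·log₁₀(0.27) = 0.01706
  −0.41·log₁₀(0.22) = 0.26961
  −0.56·log₁₀(0.51) = 0.16376
H(P,Q) = 0.4504 dits.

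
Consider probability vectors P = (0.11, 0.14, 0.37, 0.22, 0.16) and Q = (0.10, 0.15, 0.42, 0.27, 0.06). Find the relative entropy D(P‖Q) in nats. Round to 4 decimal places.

D(P‖Q) = Σ p·ln(p/q).
  0.11·ln(0.11/0.10) = 0.01048
  0.14·ln(0.14/0.15) = -0.00966
  0.37·ln(0.37/0.42) = -0.04690
  0.22·ln(0.22/0.27) = -0.04505
  0.16·ln(0.16/0.06) = 0.15693
D(P‖Q) = 0.0658 nats.

0.0658 nats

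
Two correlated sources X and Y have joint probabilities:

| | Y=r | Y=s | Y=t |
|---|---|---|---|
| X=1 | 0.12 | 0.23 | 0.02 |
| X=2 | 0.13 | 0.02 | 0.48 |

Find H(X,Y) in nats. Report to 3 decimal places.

1.366 nats

H(X,Y) = −Σ p(x,y)·ln p(x,y) over all 6 cells.
  cell (1,r): −0.12·ln0.12 = 0.2544
  cell (1,s): −0.23·ln0.23 = 0.3380
  cell (1,t): −0.02·ln0.02 = 0.0782
  cell (2,r): −0.13·ln0.13 = 0.2652
  cell (2,s): −0.02·ln0.02 = 0.0782
  cell (2,t): −0.48·ln0.48 = 0.3523
Sum = 1.366 nats.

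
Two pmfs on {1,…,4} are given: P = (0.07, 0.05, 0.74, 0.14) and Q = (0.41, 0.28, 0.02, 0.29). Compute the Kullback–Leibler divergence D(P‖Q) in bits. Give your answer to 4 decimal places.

D(P‖Q) = Σ p·log₂(p/q).
  0.07·log₂(0.07/0.41) = -0.17851
  0.05·log₂(0.05/0.28) = -0.12427
  0.74·log₂(0.74/0.02) = 3.85500
  0.14·log₂(0.14/0.29) = -0.14709
D(P‖Q) = 3.4051 bits.

3.4051 bits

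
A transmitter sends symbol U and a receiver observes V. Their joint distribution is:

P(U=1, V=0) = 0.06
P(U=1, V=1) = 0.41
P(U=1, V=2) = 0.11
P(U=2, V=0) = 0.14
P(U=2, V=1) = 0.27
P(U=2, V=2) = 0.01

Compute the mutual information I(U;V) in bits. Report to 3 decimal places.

0.096 bits

Marginals: p(U) = (0.5800, 0.4200), p(V) = (0.2000, 0.6800, 0.1200).
I(U;V) = Σ p(x,y)·log₂[p(x,y)/(p(x)p(y))].
  (1,0): 0.06·log₂(0.5172) = -0.0571
  (1,1): 0.41·log₂(1.0396) = 0.0229
  (1,2): 0.11·log₂(1.5805) = 0.0726
  (2,0): 0.14·log₂(1.6667) = 0.1032
  (2,1): 0.27·log₂(0.9454) = -0.0219
  (2,2): 0.01·log₂(0.1984) = -0.0233
Sum = 0.096 bits.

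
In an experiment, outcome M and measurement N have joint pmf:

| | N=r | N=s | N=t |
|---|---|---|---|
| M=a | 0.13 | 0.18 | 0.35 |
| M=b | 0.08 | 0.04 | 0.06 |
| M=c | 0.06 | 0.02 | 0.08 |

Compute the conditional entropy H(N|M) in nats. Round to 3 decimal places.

1.014 nats

Chain rule: H(N|M) = H(M,N) − H(M).
Marginals: p(M) = (0.6600, 0.1800, 0.1600), p(N) = (0.2700, 0.2400, 0.4900).
H(M,N) = 1.8901 nats; H(M) = 0.8761 nats.
H(N|M) = 1.8901 − 0.8761 = 1.014 nats.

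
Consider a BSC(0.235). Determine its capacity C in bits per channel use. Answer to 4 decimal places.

0.2134 bits

Binary symmetric channel: C = 1 − h₂(ε) where h₂ is the binary entropy function.
h₂(0.235) = −0.235·log₂0.235 − 0.765·log₂0.765 = 0.7866.
C = 1 − 0.7866 = 0.2134 bits per channel use.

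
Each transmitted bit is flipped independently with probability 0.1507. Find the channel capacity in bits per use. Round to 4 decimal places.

Binary symmetric channel: C = 1 − h₂(ε) where h₂ is the binary entropy function.
h₂(0.1507) = −0.1507·log₂0.1507 − 0.8493·log₂0.8493 = 0.6116.
C = 1 − 0.6116 = 0.3884 bits per channel use.

0.3884 bits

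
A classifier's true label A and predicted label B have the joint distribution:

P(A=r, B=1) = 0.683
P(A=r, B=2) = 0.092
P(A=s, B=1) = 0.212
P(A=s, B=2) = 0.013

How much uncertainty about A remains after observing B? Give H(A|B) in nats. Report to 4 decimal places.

Chain rule: H(A|B) = H(A,B) − H(B).
Marginals: p(A) = (0.7750, 0.2250), p(B) = (0.8950, 0.1050).
H(A,B) = 0.8652 nats; H(B) = 0.3359 nats.
H(A|B) = 0.8652 − 0.3359 = 0.5293 nats.

0.5293 nats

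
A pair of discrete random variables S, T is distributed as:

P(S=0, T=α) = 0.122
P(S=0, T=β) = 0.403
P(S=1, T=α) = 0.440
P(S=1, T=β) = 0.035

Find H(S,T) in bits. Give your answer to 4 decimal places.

1.5891 bits

H(S,T) = −Σ p(x,y)·log₂ p(x,y) over all 4 cells.
  cell (0,α): −0.122·log₂0.122 = 0.37028
  cell (0,β): −0.403·log₂0.403 = 0.52839
  cell (1,α): −0.440·log₂0.440 = 0.52115
  cell (1,β): −0.035·log₂0.035 = 0.16928
Sum = 1.5891 bits.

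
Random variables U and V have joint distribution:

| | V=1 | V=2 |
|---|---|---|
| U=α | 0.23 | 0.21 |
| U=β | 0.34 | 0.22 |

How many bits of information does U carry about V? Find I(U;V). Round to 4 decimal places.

0.0052 bits

Marginals: p(U) = (0.4400, 0.5600), p(V) = (0.5700, 0.4300).
I(U;V) = Σ p(x,y)·log₂[p(x,y)/(p(x)p(y))].
  (α,1): 0.23·log₂(0.9171) = -0.02873
  (α,2): 0.21·log₂(1.1099) = 0.03160
  (β,1): 0.34·log₂(1.0652) = 0.03097
  (β,2): 0.22·log₂(0.9136) = -0.02867
Sum = 0.0052 bits.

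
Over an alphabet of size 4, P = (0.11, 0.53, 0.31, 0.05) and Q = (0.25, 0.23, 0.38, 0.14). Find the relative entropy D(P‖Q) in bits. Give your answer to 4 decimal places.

D(P‖Q) = Σ p·log₂(p/q).
  0.11·log₂(0.11/0.25) = -0.13029
  0.53·log₂(0.53/0.23) = 0.63831
  0.31·log₂(0.31/0.38) = -0.09106
  0.05·log₂(0.05/0.14) = -0.07427
D(P‖Q) = 0.3427 bits.

0.3427 bits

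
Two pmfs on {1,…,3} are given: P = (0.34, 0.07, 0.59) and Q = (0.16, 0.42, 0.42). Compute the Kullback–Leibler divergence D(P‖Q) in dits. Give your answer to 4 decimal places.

0.1439 dits

D(P‖Q) = Σ p·log₁₀(p/q).
  0.34·log₁₀(0.34/0.16) = 0.11130
  0.07·log₁₀(0.07/0.42) = -0.05447
  0.59·log₁₀(0.59/0.42) = 0.08709
D(P‖Q) = 0.1439 dits.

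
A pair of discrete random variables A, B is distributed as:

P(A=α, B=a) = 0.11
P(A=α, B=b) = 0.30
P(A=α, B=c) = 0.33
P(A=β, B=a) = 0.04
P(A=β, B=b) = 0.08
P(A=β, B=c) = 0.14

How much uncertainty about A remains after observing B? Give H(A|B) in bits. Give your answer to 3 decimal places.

0.821 bits

Chain rule: H(A|B) = H(A,B) − H(B).
Marginals: p(A) = (0.7400, 0.2600), p(B) = (0.1500, 0.3800, 0.4700).
H(A,B) = 2.2736 bits; H(B) = 1.4530 bits.
H(A|B) = 2.2736 − 1.4530 = 0.821 bits.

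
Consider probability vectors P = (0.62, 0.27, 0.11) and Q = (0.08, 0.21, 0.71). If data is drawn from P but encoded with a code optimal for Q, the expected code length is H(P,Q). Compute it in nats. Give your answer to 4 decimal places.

H(P,Q) = −Σ p·ln q.
  −0.62·ln(0.08) = 1.56595
  −0.27·ln(0.21) = 0.42137
  −0.11·ln(0.71) = 0.03767
H(P,Q) = 2.0250 nats.

2.0250 nats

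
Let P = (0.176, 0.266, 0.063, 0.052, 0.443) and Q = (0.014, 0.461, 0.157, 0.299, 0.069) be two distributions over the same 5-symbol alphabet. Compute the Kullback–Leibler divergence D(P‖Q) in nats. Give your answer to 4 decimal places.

0.9745 nats

D(P‖Q) = Σ p·ln(p/q).
  0.176·ln(0.176/0.014) = 0.44553
  0.266·ln(0.266/0.461) = -0.14627
  0.063·ln(0.063/0.157) = -0.05753
  0.052·ln(0.052/0.299) = -0.09096
  0.443·ln(0.443/0.069) = 0.82374
D(P‖Q) = 0.9745 nats.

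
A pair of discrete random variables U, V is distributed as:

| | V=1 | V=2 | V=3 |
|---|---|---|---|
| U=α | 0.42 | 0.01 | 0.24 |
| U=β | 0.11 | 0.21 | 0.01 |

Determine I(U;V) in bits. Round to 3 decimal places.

Marginals: p(U) = (0.6700, 0.3300), p(V) = (0.5300, 0.2200, 0.2500).
I(U;V) = H(U) + H(V) − H(U,V).
H(U) = 0.9149, H(V) = 1.4660, H(U,V) = 1.9758.
I(U;V) = 0.9149 + 1.4660 − 1.9758 = 0.405 bits.

0.405 bits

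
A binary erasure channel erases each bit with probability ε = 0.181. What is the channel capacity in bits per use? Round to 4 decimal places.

0.8190 bits

Binary erasure channel: capacity C = 1 − ε.
C = 1 − 0.181 = 0.8190 bits per channel use.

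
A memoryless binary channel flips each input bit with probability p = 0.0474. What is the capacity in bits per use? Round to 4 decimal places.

0.7248 bits

Binary symmetric channel: C = 1 − h₂(ε) where h₂ is the binary entropy function.
h₂(0.0474) = −0.0474·log₂0.0474 − 0.9526·log₂0.9526 = 0.2752.
C = 1 − 0.2752 = 0.7248 bits per channel use.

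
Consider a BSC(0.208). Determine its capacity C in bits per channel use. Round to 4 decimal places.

0.2624 bits

Binary symmetric channel: C = 1 − h₂(ε) where h₂ is the binary entropy function.
h₂(0.208) = −0.208·log₂0.208 − 0.792·log₂0.792 = 0.7376.
C = 1 − 0.7376 = 0.2624 bits per channel use.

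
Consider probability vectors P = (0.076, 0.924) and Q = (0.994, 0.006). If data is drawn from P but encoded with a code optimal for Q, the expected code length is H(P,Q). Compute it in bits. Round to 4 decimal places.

6.8205 bits

H(P,Q) = −Σ p·log₂ q.
  −0.076·log₂(0.994) = 0.00066
  −0.924·log₂(0.006) = 6.81988
H(P,Q) = 6.8205 bits.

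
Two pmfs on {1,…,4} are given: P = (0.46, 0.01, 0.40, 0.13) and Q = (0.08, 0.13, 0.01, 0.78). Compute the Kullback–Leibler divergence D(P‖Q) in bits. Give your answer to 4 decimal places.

2.9166 bits

D(P‖Q) = Σ p·log₂(p/q).
  0.46·log₂(0.46/0.08) = 1.16084
  0.01·log₂(0.01/0.13) = -0.03700
  0.40·log₂(0.40/0.01) = 2.12877
  0.13·log₂(0.13/0.78) = -0.33605
D(P‖Q) = 2.9166 bits.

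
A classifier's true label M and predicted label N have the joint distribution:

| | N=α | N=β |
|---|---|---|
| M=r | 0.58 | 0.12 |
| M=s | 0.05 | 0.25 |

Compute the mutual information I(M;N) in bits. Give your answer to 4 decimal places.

Marginals: p(M) = (0.7000, 0.3000), p(N) = (0.6300, 0.3700).
I(M;N) = H(M) + H(N) − H(M,N).
H(M) = 0.8813, H(N) = 0.9507, H(M,N) = 1.5390.
I(M;N) = 0.8813 + 0.9507 − 1.5390 = 0.2930 bits.

0.2930 bits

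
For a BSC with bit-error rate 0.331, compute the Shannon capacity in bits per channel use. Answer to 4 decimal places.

Binary symmetric channel: C = 1 − h₂(ε) where h₂ is the binary entropy function.
h₂(0.331) = −0.331·log₂0.331 − 0.669·log₂0.669 = 0.9159.
C = 1 − 0.9159 = 0.0841 bits per channel use.

0.0841 bits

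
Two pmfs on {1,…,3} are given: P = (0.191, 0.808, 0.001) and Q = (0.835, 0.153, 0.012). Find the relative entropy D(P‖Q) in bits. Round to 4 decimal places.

D(P‖Q) = Σ p·log₂(p/q).
  0.191·log₂(0.191/0.835) = -0.40649
  0.808·log₂(0.808/0.153) = 1.93987
  0.001·log₂(0.001/0.012) = -0.00358
D(P‖Q) = 1.5298 bits.

1.5298 bits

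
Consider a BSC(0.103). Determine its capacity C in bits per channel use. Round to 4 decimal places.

0.5216 bits

Binary symmetric channel: C = 1 − h₂(ε) where h₂ is the binary entropy function.
h₂(0.103) = −0.103·log₂0.103 − 0.897·log₂0.897 = 0.4784.
C = 1 − 0.4784 = 0.5216 bits per channel use.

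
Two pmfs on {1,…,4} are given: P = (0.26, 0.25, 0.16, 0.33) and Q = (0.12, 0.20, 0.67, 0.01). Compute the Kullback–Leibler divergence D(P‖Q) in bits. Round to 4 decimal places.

1.7046 bits

D(P‖Q) = Σ p·log₂(p/q).
  0.26·log₂(0.26/0.12) = 0.29002
  0.25·log₂(0.25/0.20) = 0.08048
  0.16·log₂(0.16/0.67) = -0.33057
  0.33·log₂(0.33/0.01) = 1.66465
D(P‖Q) = 1.7046 bits.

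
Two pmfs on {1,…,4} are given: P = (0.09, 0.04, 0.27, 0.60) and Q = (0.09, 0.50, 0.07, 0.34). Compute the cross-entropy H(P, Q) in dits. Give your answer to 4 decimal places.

0.6991 dits

H(P,Q) = −Σ p·log₁₀ q.
  −0.09·log₁₀(0.09) = 0.09412
  −0.04·log₁₀(0.50) = 0.01204
  −0.27·log₁₀(0.07) = 0.31182
  −0.60·log₁₀(0.34) = 0.28111
H(P,Q) = 0.6991 dits.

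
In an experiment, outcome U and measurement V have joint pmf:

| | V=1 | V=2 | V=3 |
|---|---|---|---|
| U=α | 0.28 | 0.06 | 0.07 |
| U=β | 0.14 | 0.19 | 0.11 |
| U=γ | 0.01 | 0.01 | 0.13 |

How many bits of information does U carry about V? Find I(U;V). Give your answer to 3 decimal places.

0.267 bits

Marginals: p(U) = (0.4100, 0.4400, 0.1500), p(V) = (0.4300, 0.2600, 0.3100).
I(U;V) = H(U) + H(V) − H(U,V).
H(U) = 1.4591, H(V) = 1.5526, H(U,V) = 2.7445.
I(U;V) = 1.4591 + 1.5526 − 2.7445 = 0.267 bits.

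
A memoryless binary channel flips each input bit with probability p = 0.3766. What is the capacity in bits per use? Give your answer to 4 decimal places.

0.0444 bits

Binary symmetric channel: C = 1 − h₂(ε) where h₂ is the binary entropy function.
h₂(0.3766) = −0.3766·log₂0.3766 − 0.6234·log₂0.6234 = 0.9556.
C = 1 − 0.9556 = 0.0444 bits per channel use.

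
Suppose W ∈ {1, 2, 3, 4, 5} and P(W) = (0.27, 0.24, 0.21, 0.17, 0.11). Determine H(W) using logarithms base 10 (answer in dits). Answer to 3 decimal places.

H(W) = −Σ p·log₁₀ p.
  −(0.27)·log₁₀(0.27) = 0.1535
  −(0.24)·log₁₀(0.24) = 0.1487
  −(0.21)·log₁₀(0.21) = 0.1423
  −(0.17)·log₁₀(0.17) = 0.1308
  −(0.11)·log₁₀(0.11) = 0.1054
Sum: 0.1535 + 0.1487 + 0.1423 + 0.1308 + 0.1054 = 0.681 dits.

0.681 dits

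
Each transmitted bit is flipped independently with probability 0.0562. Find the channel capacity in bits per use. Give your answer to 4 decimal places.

Binary symmetric channel: C = 1 − h₂(ε) where h₂ is the binary entropy function.
h₂(0.0562) = −0.0562·log₂0.0562 − 0.9438·log₂0.9438 = 0.3122.
C = 1 − 0.3122 = 0.6878 bits per channel use.

0.6878 bits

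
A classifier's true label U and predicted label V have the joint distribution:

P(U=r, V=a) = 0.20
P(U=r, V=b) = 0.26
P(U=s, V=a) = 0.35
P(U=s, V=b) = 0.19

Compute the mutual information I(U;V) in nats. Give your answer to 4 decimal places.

Marginals: p(U) = (0.4600, 0.5400), p(V) = (0.5500, 0.4500).
I(U;V) = Σ p(x,y)·ln[p(x,y)/(p(x)p(y))].
  (r,a): 0.20·ln(0.7905) = -0.04701
  (r,b): 0.26·ln(1.2560) = 0.05927
  (s,a): 0.35·ln(1.1785) = 0.05747
  (s,b): 0.19·ln(0.7819) = -0.04675
Sum = 0.0230 nats.

0.0230 nats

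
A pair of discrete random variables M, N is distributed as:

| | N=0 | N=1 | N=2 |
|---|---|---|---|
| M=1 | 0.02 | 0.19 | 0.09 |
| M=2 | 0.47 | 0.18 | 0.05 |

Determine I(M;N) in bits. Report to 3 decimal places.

0.259 bits

Marginals: p(M) = (0.3000, 0.7000), p(N) = (0.4900, 0.3700, 0.1400).
I(M;N) = Σ p(x,y)·log₂[p(x,y)/(p(x)p(y))].
  (1,0): 0.02·log₂(0.1361) = -0.0576
  (1,1): 0.19·log₂(1.7117) = 0.1473
  (1,2): 0.09·log₂(2.1429) = 0.0990
  (2,0): 0.47·log₂(1.3703) = 0.2136
  (2,1): 0.18·log₂(0.6950) = -0.0945
  (2,2): 0.05·log₂(0.5102) = -0.0485
Sum = 0.259 bits.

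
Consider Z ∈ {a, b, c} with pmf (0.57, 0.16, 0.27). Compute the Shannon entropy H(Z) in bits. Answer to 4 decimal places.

1.3953 bits

H(Z) = −Σ p·log₂ p.
  −(0.57)·log₂(0.57) = 0.46225
  −(0.16)·log₂(0.16) = 0.42302
  −(0.27)·log₂(0.27) = 0.51002
Sum: 0.46225 + 0.42302 + 0.51002 = 1.3953 bits.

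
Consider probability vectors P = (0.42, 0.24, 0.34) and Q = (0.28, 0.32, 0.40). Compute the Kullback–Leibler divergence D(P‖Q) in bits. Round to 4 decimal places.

0.0664 bits

D(P‖Q) = Σ p·log₂(p/q).
  0.42·log₂(0.42/0.28) = 0.24568
  0.24·log₂(0.24/0.32) = -0.09961
  0.34·log₂(0.34/0.40) = -0.07972
D(P‖Q) = 0.0664 bits.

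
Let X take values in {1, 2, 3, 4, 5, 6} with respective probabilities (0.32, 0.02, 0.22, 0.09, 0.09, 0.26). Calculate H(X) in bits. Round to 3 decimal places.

2.250 bits

H(X) = −Σ p·log₂ p.
  −(0.32)·log₂(0.32) = 0.5260
  −(0.02)·log₂(0.02) = 0.1129
  −(0.22)·log₂(0.22) = 0.4806
  −(0.09)·log₂(0.09) = 0.3127
  −(0.09)·log₂(0.09) = 0.3127
  −(0.26)·log₂(0.26) = 0.5053
Sum: 0.5260 + 0.1129 + 0.4806 + 0.3127 + 0.3127 + 0.5053 = 2.250 bits.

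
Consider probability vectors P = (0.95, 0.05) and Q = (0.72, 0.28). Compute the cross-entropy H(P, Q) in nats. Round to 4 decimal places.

0.3757 nats

H(P,Q) = −Σ p·ln q.
  −0.95·ln(0.72) = 0.31208
  −0.05·ln(0.28) = 0.06365
H(P,Q) = 0.3757 nats.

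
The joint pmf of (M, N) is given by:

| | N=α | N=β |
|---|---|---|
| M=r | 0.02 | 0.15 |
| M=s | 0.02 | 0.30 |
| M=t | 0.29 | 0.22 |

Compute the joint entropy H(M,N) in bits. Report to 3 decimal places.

2.156 bits

H(M,N) = −Σ p(x,y)·log₂ p(x,y) over all 6 cells.
  cell (r,α): −0.02·log₂0.02 = 0.1129
  cell (r,β): −0.15·log₂0.15 = 0.4105
  cell (s,α): −0.02·log₂0.02 = 0.1129
  cell (s,β): −0.30·log₂0.30 = 0.5211
  cell (t,α): −0.29·log₂0.29 = 0.5179
  cell (t,β): −0.22·log₂0.22 = 0.4806
Sum = 2.156 bits.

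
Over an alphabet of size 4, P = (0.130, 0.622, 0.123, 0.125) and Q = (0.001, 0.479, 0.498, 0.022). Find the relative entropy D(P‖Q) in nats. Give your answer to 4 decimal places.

D(P‖Q) = Σ p·ln(p/q).
  0.130·ln(0.130/0.001) = 0.63278
  0.622·ln(0.622/0.479) = 0.16249
  0.123·ln(0.123/0.498) = -0.17201
  0.125·ln(0.125/0.022) = 0.21716
D(P‖Q) = 0.8404 nats.

0.8404 nats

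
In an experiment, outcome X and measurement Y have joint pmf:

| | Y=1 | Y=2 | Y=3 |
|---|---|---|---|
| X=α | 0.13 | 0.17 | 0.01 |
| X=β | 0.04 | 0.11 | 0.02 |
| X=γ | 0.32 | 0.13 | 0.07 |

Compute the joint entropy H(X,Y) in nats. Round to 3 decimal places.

1.878 nats

H(X,Y) = −Σ p(x,y)·ln p(x,y) over all 9 cells.
  cell (α,1): −0.13·ln0.13 = 0.2652
  cell (α,2): −0.17·ln0.17 = 0.3012
  cell (α,3): −0.01·ln0.01 = 0.0461
  cell (β,1): −0.04·ln0.04 = 0.1288
  cell (β,2): −0.11·ln0.11 = 0.2428
  cell (β,3): −0.02·ln0.02 = 0.0782
  cell (γ,1): −0.32·ln0.32 = 0.3646
  cell (γ,2): −0.13·ln0.13 = 0.2652
  cell (γ,3): −0.07·ln0.07 = 0.1861
Sum = 1.878 nats.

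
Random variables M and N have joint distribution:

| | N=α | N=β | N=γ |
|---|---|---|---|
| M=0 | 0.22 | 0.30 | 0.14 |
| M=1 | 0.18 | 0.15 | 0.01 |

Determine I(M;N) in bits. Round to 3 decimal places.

Marginals: p(M) = (0.6600, 0.3400), p(N) = (0.4000, 0.4500, 0.1500).
I(M;N) = Σ p(x,y)·log₂[p(x,y)/(p(x)p(y))].
  (0,α): 0.22·log₂(0.8333) = -0.0579
  (0,β): 0.30·log₂(1.0101) = 0.0043
  (0,γ): 0.14·log₂(1.4141) = 0.0700
  (1,α): 0.18·log₂(1.3235) = 0.0728
  (1,β): 0.15·log₂(0.9804) = -0.0043
  (1,γ): 0.01·log₂(0.1961) = -0.0235
Sum = 0.061 bits.

0.061 bits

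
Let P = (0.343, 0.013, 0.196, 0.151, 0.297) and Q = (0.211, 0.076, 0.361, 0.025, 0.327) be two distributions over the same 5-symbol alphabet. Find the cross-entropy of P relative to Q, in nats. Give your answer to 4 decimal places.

H(P,Q) = −Σ p·ln q.
  −0.343·ln(0.211) = 0.53367
  −0.013·ln(0.076) = 0.03350
  −0.196·ln(0.361) = 0.19970
  −0.151·ln(0.025) = 0.55702
  −0.297·ln(0.327) = 0.33199
H(P,Q) = 1.6559 nats.

1.6559 nats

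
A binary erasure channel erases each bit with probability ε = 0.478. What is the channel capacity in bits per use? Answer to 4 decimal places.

Binary erasure channel: capacity C = 1 − ε.
C = 1 − 0.478 = 0.5220 bits per channel use.

0.5220 bits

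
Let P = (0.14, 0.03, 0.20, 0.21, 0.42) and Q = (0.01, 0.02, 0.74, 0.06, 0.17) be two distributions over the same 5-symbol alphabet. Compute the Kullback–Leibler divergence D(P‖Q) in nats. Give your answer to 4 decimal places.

D(P‖Q) = Σ p·ln(p/q).
  0.14·ln(0.14/0.01) = 0.36947
  0.03·ln(0.03/0.02) = 0.01216
  0.20·ln(0.20/0.74) = -0.26167
  0.21·ln(0.21/0.06) = 0.26308
  0.42·ln(0.42/0.17) = 0.37987
D(P‖Q) = 0.7629 nats.

0.7629 nats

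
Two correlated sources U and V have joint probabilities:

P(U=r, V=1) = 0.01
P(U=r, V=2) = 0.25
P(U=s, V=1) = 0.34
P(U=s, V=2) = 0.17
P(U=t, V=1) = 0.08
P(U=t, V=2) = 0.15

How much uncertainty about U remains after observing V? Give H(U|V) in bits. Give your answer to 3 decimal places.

1.246 bits

Marginals: p(U) = (0.2600, 0.5100, 0.2300), p(V) = (0.4300, 0.5700).
H(U|V) = Σ p(V) · H(U|V=·).
  V=1: p=0.4300, H(U|V=1) = 0.8455
  V=2: p=0.5700, H(U|V=2) = 1.5489
Weighted sum = 1.246 bits.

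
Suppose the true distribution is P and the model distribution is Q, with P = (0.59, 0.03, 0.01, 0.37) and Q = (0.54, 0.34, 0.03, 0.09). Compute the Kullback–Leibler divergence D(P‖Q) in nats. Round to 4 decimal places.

0.4915 nats

D(P‖Q) = Σ p·ln(p/q).
  0.59·ln(0.59/0.54) = 0.05225
  0.03·ln(0.03/0.34) = -0.07283
  0.01·ln(0.01/0.03) = -0.01099
  0.37·ln(0.37/0.09) = 0.52307
D(P‖Q) = 0.4915 nats.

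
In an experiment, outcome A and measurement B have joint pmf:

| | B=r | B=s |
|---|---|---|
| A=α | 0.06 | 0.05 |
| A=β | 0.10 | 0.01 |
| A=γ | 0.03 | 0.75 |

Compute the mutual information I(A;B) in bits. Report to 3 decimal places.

0.360 bits

Marginals: p(A) = (0.1100, 0.1100, 0.7800), p(B) = (0.1900, 0.8100).
I(A;B) = H(A) + H(B) − H(A,B).
H(A) = 0.9802, H(B) = 0.7015, H(A,B) = 1.3213.
I(A;B) = 0.9802 + 0.7015 − 1.3213 = 0.360 bits.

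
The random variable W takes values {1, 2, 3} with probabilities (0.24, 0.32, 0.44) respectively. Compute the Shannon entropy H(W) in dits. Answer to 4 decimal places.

0.4640 dits

H(W) = −Σ p·log₁₀ p.
  −(0.24)·log₁₀(0.24) = 0.14875
  −(0.32)·log₁₀(0.32) = 0.15835
  −(0.44)·log₁₀(0.44) = 0.15688
Sum: 0.14875 + 0.15835 + 0.15688 = 0.4640 dits.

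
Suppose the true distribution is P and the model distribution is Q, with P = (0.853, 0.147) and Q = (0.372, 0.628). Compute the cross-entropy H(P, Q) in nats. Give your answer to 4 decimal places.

H(P,Q) = −Σ p·ln q.
  −0.853·ln(0.372) = 0.84350
  −0.147·ln(0.628) = 0.06839
H(P,Q) = 0.9119 nats.

0.9119 nats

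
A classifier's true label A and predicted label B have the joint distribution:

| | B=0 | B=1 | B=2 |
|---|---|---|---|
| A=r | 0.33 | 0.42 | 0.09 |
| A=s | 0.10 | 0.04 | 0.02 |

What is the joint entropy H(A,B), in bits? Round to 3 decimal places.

1.997 bits

H(A,B) = −Σ p(x,y)·log₂ p(x,y) over all 6 cells.
  cell (r,0): −0.33·log₂0.33 = 0.5278
  cell (r,1): −0.42·log₂0.42 = 0.5256
  cell (r,2): −0.09·log₂0.09 = 0.3127
  cell (s,0): −0.10·log₂0.10 = 0.3322
  cell (s,1): −0.04·log₂0.04 = 0.1858
  cell (s,2): −0.02·log₂0.02 = 0.1129
Sum = 1.997 bits.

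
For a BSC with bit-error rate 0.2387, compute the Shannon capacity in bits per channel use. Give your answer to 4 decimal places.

Binary symmetric channel: C = 1 − h₂(ε) where h₂ is the binary entropy function.
h₂(0.2387) = −0.2387·log₂0.2387 − 0.7613·log₂0.7613 = 0.7929.
C = 1 − 0.7929 = 0.2071 bits per channel use.

0.2071 bits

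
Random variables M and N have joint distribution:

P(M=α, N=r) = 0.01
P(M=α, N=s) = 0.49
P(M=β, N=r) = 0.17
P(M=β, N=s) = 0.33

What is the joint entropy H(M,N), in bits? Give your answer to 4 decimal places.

H(M,N) = −Σ p(x,y)·log₂ p(x,y) over all 4 cells.
  cell (α,r): −0.01·log₂0.01 = 0.06644
  cell (α,s): −0.49·log₂0.49 = 0.50428
  cell (β,r): −0.17·log₂0.17 = 0.43459
  cell (β,s): −0.33·log₂0.33 = 0.52782
Sum = 1.5331 bits.

1.5331 bits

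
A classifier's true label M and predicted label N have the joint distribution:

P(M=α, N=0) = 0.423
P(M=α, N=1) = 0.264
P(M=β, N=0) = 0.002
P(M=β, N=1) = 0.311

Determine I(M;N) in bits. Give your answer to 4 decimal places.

Marginals: p(M) = (0.6870, 0.3130), p(N) = (0.4250, 0.5750).
I(M;N) = H(M) + H(N) − H(M,N).
H(M) = 0.8966, H(N) = 0.9837, H(M,N) = 1.5743.
I(M;N) = 0.8966 + 0.9837 − 1.5743 = 0.3060 bits.

0.3060 bits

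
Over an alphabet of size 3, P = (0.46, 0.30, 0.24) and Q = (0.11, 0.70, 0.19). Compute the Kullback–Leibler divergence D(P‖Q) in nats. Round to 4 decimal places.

0.4600 nats

D(P‖Q) = Σ p·ln(p/q).
  0.46·ln(0.46/0.11) = 0.65814
  0.30·ln(0.30/0.70) = -0.25419
  0.24·ln(0.24/0.19) = 0.05607
D(P‖Q) = 0.4600 nats.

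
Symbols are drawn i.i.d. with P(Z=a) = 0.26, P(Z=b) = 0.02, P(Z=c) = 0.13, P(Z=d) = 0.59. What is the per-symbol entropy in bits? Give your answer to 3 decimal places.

1.450 bits

H(Z) = −Σ p·log₂ p.
  −(0.26)·log₂(0.26) = 0.5053
  −(0.02)·log₂(0.02) = 0.1129
  −(0.13)·log₂(0.13) = 0.3826
  −(0.59)·log₂(0.59) = 0.4491
Sum: 0.5053 + 0.1129 + 0.3826 + 0.4491 = 1.450 bits.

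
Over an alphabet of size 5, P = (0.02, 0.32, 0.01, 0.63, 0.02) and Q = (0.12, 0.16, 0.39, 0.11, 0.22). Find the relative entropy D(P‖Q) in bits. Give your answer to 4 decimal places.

D(P‖Q) = Σ p·log₂(p/q).
  0.02·log₂(0.02/0.12) = -0.05170
  0.32·log₂(0.32/0.16) = 0.32000
  0.01·log₂(0.01/0.39) = -0.05285
  0.63·log₂(0.63/0.11) = 1.58624
  0.02·log₂(0.02/0.22) = -0.06919
D(P‖Q) = 1.7325 bits.

1.7325 bits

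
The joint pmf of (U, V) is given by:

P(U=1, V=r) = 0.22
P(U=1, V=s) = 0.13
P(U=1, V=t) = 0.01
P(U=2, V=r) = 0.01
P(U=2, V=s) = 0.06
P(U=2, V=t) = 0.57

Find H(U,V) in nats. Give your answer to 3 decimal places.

1.180 nats

H(U,V) = −Σ p(x,y)·ln p(x,y) over all 6 cells.
  cell (1,r): −0.22·ln0.22 = 0.3331
  cell (1,s): −0.13·ln0.13 = 0.2652
  cell (1,t): −0.01·ln0.01 = 0.0461
  cell (2,r): −0.01·ln0.01 = 0.0461
  cell (2,s): −0.06·ln0.06 = 0.1688
  cell (2,t): −0.57·ln0.57 = 0.3204
Sum = 1.180 nats.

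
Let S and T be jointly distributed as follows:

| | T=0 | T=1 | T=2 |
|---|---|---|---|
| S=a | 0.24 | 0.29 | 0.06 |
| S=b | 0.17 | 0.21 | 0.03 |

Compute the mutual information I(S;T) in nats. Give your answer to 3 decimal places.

0.001 nats

Marginals: p(S) = (0.5900, 0.4100), p(T) = (0.4100, 0.5000, 0.0900).
I(S;T) = H(S) + H(T) − H(S,T).
H(S) = 0.6769, H(T) = 0.9288, H(S,T) = 1.6045.
I(S;T) = 0.6769 + 0.9288 − 1.6045 = 0.001 nats.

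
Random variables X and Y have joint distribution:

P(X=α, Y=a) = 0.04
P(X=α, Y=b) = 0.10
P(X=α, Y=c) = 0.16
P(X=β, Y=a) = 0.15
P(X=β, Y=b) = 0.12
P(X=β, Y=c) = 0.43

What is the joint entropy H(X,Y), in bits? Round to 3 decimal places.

2.242 bits

H(X,Y) = −Σ p(x,y)·log₂ p(x,y) over all 6 cells.
  cell (α,a): −0.04·log₂0.04 = 0.1858
  cell (α,b): −0.10·log₂0.10 = 0.3322
  cell (α,c): −0.16·log₂0.16 = 0.4230
  cell (β,a): −0.15·log₂0.15 = 0.4105
  cell (β,b): −0.12·log₂0.12 = 0.3671
  cell (β,c): −0.43·log₂0.43 = 0.5236
Sum = 2.242 bits.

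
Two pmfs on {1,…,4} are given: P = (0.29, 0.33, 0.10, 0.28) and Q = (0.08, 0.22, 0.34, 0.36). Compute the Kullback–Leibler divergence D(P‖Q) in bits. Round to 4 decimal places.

0.4538 bits

D(P‖Q) = Σ p·log₂(p/q).
  0.29·log₂(0.29/0.08) = 0.53881
  0.33·log₂(0.33/0.22) = 0.19304
  0.10·log₂(0.10/0.34) = -0.17655
  0.28·log₂(0.28/0.36) = -0.10152
D(P‖Q) = 0.4538 bits.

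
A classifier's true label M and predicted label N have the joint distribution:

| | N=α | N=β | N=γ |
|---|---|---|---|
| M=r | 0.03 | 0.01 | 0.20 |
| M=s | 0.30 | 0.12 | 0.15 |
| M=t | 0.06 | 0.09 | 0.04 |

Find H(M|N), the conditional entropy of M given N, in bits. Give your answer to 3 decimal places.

Chain rule: H(M|N) = H(M,N) − H(N).
Marginals: p(M) = (0.2400, 0.5700, 0.1900), p(N) = (0.3900, 0.2200, 0.3900).
H(M,N) = 2.7232 bits; H(N) = 1.5402 bits.
H(M|N) = 2.7232 − 1.5402 = 1.183 bits.

1.183 bits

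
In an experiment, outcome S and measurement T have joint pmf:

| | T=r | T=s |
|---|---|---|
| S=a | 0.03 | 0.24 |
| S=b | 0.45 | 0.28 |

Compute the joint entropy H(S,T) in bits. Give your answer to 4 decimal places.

1.6785 bits

H(S,T) = −Σ p(x,y)·log₂ p(x,y) over all 4 cells.
  cell (a,r): −0.03·log₂0.03 = 0.15177
  cell (a,s): −0.24·log₂0.24 = 0.49413
  cell (b,r): −0.45·log₂0.45 = 0.51840
  cell (b,s): −0.28·log₂0.28 = 0.51422
Sum = 1.6785 bits.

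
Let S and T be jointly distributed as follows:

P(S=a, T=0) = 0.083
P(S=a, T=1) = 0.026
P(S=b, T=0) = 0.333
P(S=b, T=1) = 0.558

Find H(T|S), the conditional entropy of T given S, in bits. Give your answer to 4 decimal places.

0.9360 bits

Marginals: p(S) = (0.1090, 0.8910), p(T) = (0.4160, 0.5840).
H(T|S) = Σ p(S) · H(T|S=·).
  S=a: p=0.1090, H(T|S=a) = 0.7926
  S=b: p=0.8910, H(T|S=b) = 0.9535
Weighted sum = 0.9360 bits.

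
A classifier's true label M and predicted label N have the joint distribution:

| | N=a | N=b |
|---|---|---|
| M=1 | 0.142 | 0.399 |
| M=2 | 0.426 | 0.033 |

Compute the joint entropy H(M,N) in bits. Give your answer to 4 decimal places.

1.6156 bits

H(M,N) = −Σ p(x,y)·log₂ p(x,y) over all 4 cells.
  cell (1,a): −0.142·log₂0.142 = 0.39988
  cell (1,b): −0.399·log₂0.399 = 0.52889
  cell (2,a): −0.426·log₂0.426 = 0.52444
  cell (2,b): −0.033·log₂0.033 = 0.16241
Sum = 1.6156 bits.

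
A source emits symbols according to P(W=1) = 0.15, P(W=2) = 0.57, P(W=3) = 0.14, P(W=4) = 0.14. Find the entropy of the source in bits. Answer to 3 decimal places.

1.667 bits

H(W) = −Σ p·log₂ p.
  −(0.15)·log₂(0.15) = 0.4105
  −(0.57)·log₂(0.57) = 0.4623
  −(0.14)·log₂(0.14) = 0.3971
  −(0.14)·log₂(0.14) = 0.3971
Sum: 0.4105 + 0.4623 + 0.3971 + 0.3971 = 1.667 bits.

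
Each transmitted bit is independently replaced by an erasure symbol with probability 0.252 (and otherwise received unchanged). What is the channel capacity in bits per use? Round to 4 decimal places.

Binary erasure channel: capacity C = 1 − ε.
C = 1 − 0.252 = 0.7480 bits per channel use.

0.7480 bits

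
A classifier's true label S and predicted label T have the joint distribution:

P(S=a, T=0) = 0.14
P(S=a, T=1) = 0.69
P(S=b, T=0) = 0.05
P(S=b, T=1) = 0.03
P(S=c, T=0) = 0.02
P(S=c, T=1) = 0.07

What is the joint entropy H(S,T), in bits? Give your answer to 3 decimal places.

1.516 bits

H(S,T) = −Σ p(x,y)·log₂ p(x,y) over all 6 cells.
  cell (a,0): −0.14·log₂0.14 = 0.3971
  cell (a,1): −0.69·log₂0.69 = 0.3694
  cell (b,0): −0.05·log₂0.05 = 0.2161
  cell (b,1): −0.03·log₂0.03 = 0.1518
  cell (c,0): −0.02·log₂0.02 = 0.1129
  cell (c,1): −0.07·log₂0.07 = 0.2686
Sum = 1.516 bits.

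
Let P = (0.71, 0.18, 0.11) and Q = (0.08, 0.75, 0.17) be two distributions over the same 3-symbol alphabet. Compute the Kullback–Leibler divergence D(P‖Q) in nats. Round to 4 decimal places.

1.2453 nats

D(P‖Q) = Σ p·ln(p/q).
  0.71·ln(0.71/0.08) = 1.55010
  0.18·ln(0.18/0.75) = -0.25688
  0.11·ln(0.11/0.17) = -0.04788
D(P‖Q) = 1.2453 nats.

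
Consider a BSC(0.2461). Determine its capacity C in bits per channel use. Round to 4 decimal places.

Binary symmetric channel: C = 1 − h₂(ε) where h₂ is the binary entropy function.
h₂(0.2461) = −0.2461·log₂0.2461 − 0.7539·log₂0.7539 = 0.8050.
C = 1 − 0.8050 = 0.1950 bits per channel use.

0.1950 bits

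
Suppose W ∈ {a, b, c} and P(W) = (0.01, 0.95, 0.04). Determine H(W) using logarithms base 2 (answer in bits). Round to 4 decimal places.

H(W) = −Σ p·log₂ p.
  −(0.01)·log₂(0.01) = 0.06644
  −(0.95)·log₂(0.95) = 0.07030
  −(0.04)·log₂(0.04) = 0.18575
Sum: 0.06644 + 0.07030 + 0.18575 = 0.3225 bits.

0.3225 bits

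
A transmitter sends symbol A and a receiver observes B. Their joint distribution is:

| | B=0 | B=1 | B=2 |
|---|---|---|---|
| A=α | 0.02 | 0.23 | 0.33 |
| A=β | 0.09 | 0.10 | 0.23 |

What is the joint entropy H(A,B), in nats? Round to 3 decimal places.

1.567 nats

H(A,B) = −Σ p(x,y)·ln p(x,y) over all 6 cells.
  cell (α,0): −0.02·ln0.02 = 0.0782
  cell (α,1): −0.23·ln0.23 = 0.3380
  cell (α,2): −0.33·ln0.33 = 0.3659
  cell (β,0): −0.09·ln0.09 = 0.2167
  cell (β,1): −0.10·ln0.10 = 0.2303
  cell (β,2): −0.23·ln0.23 = 0.3380
Sum = 1.567 nats.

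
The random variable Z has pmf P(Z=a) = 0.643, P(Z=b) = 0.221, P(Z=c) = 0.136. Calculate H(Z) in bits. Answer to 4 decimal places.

H(Z) = −Σ p·log₂ p.
  −(0.643)·log₂(0.643) = 0.40966
  −(0.221)·log₂(0.221) = 0.48131
  −(0.136)·log₂(0.136) = 0.39145
Sum: 0.40966 + 0.48131 + 0.39145 = 1.2824 bits.

1.2824 bits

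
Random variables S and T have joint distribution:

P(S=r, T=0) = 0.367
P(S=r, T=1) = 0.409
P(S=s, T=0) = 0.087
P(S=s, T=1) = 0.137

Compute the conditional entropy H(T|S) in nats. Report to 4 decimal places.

0.6864 nats

Marginals: p(S) = (0.7760, 0.2240), p(T) = (0.4540, 0.5460).
H(T|S) = Σ p(S) · H(T|S=·).
  S=r: p=0.7760, H(T|S=r) = 0.6917
  S=s: p=0.2240, H(T|S=s) = 0.6680
Weighted sum = 0.6864 nats.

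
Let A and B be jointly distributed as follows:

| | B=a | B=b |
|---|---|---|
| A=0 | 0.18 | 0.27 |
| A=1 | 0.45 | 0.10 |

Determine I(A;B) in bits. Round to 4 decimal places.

0.1375 bits

Marginals: p(A) = (0.4500, 0.5500), p(B) = (0.6300, 0.3700).
I(A;B) = Σ p(x,y)·log₂[p(x,y)/(p(x)p(y))].
  (0,a): 0.18·log₂(0.6349) = -0.11796
  (0,b): 0.27·log₂(1.6216) = 0.18831
  (1,a): 0.45·log₂(1.2987) = 0.16968
  (1,b): 0.10·log₂(0.4914) = -0.10250
Sum = 0.1375 bits.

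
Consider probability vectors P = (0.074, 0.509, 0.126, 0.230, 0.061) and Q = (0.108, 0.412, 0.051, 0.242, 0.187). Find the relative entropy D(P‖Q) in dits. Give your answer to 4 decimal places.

0.0493 dits

D(P‖Q) = Σ p·log₁₀(p/q).
  0.074·log₁₀(0.074/0.108) = -0.01215
  0.509·log₁₀(0.509/0.412) = 0.04674
  0.126·log₁₀(0.126/0.051) = 0.04949
  0.230·log₁₀(0.230/0.242) = -0.00508
  0.061·log₁₀(0.061/0.187) = -0.02968
D(P‖Q) = 0.0493 dits.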